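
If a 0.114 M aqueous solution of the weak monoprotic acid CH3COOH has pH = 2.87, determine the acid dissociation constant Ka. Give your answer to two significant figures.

[H+] = 10^(-2.87) = 1.35 × 10^-3 M
At equilibrium [HA] = 0.114 − 1.35 × 10^-3 = 1.13 × 10^-1 M
Ka = [H+][A-]/[HA] = (1.35 × 10^-3)² / 1.13 × 10^-1 = 1.6 × 10^-5

Ka = 1.6 × 10^-5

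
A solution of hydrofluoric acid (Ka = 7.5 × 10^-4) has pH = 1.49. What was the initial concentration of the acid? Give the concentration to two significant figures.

[H+] = 10^(-1.49) = 3.24 × 10^-2 M = x
Ka = x²/(C₀ − x) ⇒ C₀ = x + x²/Ka
C₀ = 3.24 × 10^-2 + (3.24 × 10^-2)²/(7.5 × 10^-4) = 1.43 M

C₀ = 1.4 M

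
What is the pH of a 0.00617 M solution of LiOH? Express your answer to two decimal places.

LiOH is a strong base; [OH-] = 0.00617 M.
pOH = -log(0.00617) = 2.21
pH = 14.00 - 2.21 = 11.79

pH = 11.79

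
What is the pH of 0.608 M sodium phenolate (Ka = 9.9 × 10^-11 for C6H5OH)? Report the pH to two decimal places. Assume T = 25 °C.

C6H5O- is the conjugate base of the weak acid C6H5OH.
Kb = Kw/Ka = 1.0×10^-14 / 9.9 × 10^-11 = 1.01 × 10^-4
From the ICE table, Kb = [OH-]²/(0.608 − [OH-]) = 1.01 × 10^-4.
Neglecting [OH-] in the denominator: [OH-] = √(1.01 × 10^-4 × 0.608) = 7.84 × 10^-3 M
([OH-]/C₀ = 1.3% < 5%, so the approximation holds.)
pOH = −log(7.84 × 10^-3) = 2.11; pH = 14.00 − 2.11 = 11.89

pH = 11.89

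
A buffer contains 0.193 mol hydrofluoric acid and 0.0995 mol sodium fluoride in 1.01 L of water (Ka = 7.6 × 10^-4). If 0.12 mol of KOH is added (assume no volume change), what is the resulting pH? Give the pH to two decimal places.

After neutralization: n(HF) = 0.073 mol, n(F-) = 0.22 mol.
pKa = −log(7.6 × 10^-4) = 3.119
pH = pKa + log(n_F-/n_HF) = 3.119 + log(0.22/0.073) = 3.119 + (+0.479)

pH = 3.60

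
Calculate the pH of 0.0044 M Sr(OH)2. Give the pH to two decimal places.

pH = 11.94

Sr(OH)2 is a strong base (each formula unit releases 2 OH-); [OH-] = 0.0088 M.
pOH = -log(0.0088) = 2.06
pH = 14.00 - 2.06 = 11.94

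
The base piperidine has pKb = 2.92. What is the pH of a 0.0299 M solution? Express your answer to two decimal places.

C5H10NH + H2O ⇌ C5H10NH2+ + OH-
Kb = 10^(−2.92) = 1.20 × 10^-3
From the ICE table, Kb = [OH-]²/(0.0299 − [OH-]) = 1.20 × 10^-3.
The 5% rule fails; solving [OH-]² + Kb·[OH-] − Kb·C₀ = 0 exactly:
[OH-] = (−Kb + √(Kb² + 4·Kb·C₀))/2 = 5.42 × 10^-3 M
pOH = 2.27, so pH = 14.00 − pOH = 11.73

pH = 11.73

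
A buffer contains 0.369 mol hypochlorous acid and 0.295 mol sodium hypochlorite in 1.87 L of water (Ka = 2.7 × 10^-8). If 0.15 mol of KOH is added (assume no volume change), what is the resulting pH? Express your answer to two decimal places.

OH- converts HOCl to OCl-: HOCl → 0.219 mol, OCl- → 0.445 mol.
pKa = −log(2.7 × 10^-8) = 7.569
pH = pKa + log(n_OCl-/n_HOCl) = 7.569 + log(0.445/0.219) = 7.569 + (+0.308)

pH = 7.88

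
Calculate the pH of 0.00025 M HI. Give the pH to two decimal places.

HI is a strong acid and dissociates completely, so [H+] = 0.00025 M.
pH = -log(0.00025) = 3.60

pH = 3.60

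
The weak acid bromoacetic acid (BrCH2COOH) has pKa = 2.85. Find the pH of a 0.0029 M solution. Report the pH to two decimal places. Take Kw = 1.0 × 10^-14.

pH = 2.84

BrCH2COOH ⇌ BrCH2COO- + H+
Ka = 10^(−2.85) = 1.41 × 10^-3
Ka = [H+]²/(0.0029 − [H+]) = 1.41 × 10^-3
The 5% rule fails; solving [H+]² + Ka·[H+] − Ka·C₀ = 0 exactly:
[H+] = [−0.00141 + √(0.00141² + 1.64e-05)]/2 = 1.44 × 10^-3 M
pH = −log[H+] = −log(1.44 × 10^-3) = 2.84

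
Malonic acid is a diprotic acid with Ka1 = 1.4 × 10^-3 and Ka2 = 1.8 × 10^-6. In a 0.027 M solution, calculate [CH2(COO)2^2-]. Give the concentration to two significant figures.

1.8 × 10^-6 M

First ionization gives [H+] ≈ [CH2(COOH)COO-] = 5.49 × 10^-3 M.
Second step: Ka2 = [H+][CH2(COO)2^2-]/[CH2(COOH)COO-] ≈ [CH2(COO)2^2-] (since [H+] ≈ [CH2(COOH)COO-]).
So [CH2(COO)2^2-] ≈ Ka2.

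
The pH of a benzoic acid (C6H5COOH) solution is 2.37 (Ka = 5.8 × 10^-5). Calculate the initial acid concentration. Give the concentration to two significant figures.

[H+] = 10^(-2.37) = 4.27 × 10^-3 M = x
Ka = x²/(C₀ − x) ⇒ C₀ = x + x²/Ka
C₀ = 4.27 × 10^-3 + (4.27 × 10^-3)²/(5.8 × 10^-5) = 3.19 × 10^-1 M

C₀ = 3.2 × 10^-1 M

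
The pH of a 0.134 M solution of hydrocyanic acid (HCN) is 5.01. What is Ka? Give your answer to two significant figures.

Ka = 7.1 × 10^-10

[H+] = 10^(-5.01) = 9.77 × 10^-6 M
At equilibrium [HA] = 0.134 − 9.77 × 10^-6 = 1.34 × 10^-1 M
Ka = [H+][A-]/[HA] = (9.77 × 10^-6)² / 1.34 × 10^-1 = 7.1 × 10^-10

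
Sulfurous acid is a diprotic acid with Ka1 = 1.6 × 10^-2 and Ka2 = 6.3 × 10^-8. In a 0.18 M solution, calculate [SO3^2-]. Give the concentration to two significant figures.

First ionization gives [H+] ≈ [HSO3-] = 4.63 × 10^-2 M.
Second step: Ka2 = [H+][SO3^2-]/[HSO3-] ≈ [SO3^2-] (since [H+] ≈ [HSO3-]).
So [SO3^2-] ≈ Ka2.

6.3 × 10^-8 M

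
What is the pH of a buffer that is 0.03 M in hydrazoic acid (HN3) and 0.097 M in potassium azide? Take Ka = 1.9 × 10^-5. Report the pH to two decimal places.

pH = 5.23

pKa = −log(1.9 × 10^-5) = 4.721
pH = pKa + log([A⁻]/[HA]) = 4.721 + log(0.097/0.03)
pH = 4.721 + (+0.510) = 5.23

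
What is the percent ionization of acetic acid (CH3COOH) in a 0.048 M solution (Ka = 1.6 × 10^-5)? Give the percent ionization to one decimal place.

1.8%

CH3COOH ⇌ CH3COO- + H+; let x = [H+] at equilibrium.
x ≈ √(Ka·C₀) = √(1.6 × 10^-5 × 0.048) = 8.76 × 10^-4 M
% ionization = x/C₀ × 100% = 8.76 × 10^-4/0.048 × 100% = 1.8%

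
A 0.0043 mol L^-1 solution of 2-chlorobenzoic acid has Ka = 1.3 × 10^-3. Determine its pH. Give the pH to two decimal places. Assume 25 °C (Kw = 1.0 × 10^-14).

ClC6H4COOH ⇌ ClC6H4COO- + H+
Ka = [H+]²/(0.0043 − [H+]) = 1.3 × 10^-3
Here C₀/Ka ≈ 3.31, so the small-[H+] approximation fails. Use the quadratic:
[H+] = [−0.0013 + √(0.0013² + 2.24e-05)]/2 = 1.80 × 10^-3 M
pH = −log[H+] = −log(1.80 × 10^-3) = 2.74

pH = 2.74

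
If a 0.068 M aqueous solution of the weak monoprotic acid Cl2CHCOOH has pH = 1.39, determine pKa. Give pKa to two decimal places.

pKa = 1.22

[H+] = 10^(-1.39) = 4.07 × 10^-2 M
At equilibrium [HA] = 0.068 − 4.07 × 10^-2 = 2.73 × 10^-2 M
Ka = [H+][A-]/[HA] = (4.07 × 10^-2)² / 2.73 × 10^-2 = 6.07 × 10^-2
pKa = -log(6.07 × 10^-2) = 1.22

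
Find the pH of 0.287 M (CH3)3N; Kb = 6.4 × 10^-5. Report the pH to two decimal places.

pH = 11.63

(CH3)3N + H2O ⇌ (CH3)3NH+ + OH-
Kb = [OH-]²/(0.287 − [OH-]) = 6.4 × 10^-5
Neglecting [OH-] in the denominator: [OH-] = √(6.4 × 10^-5 × 0.287) = 4.29 × 10^-3 M
([OH-]/C₀ = 1.5% < 5%, so the approximation holds.)
pOH = 2.37, so pH = 14.00 − pOH = 11.63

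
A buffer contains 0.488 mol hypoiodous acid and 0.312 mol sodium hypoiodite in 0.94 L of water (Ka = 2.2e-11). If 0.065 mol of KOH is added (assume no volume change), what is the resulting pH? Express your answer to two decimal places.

pH = 10.61

After neutralization: n(HOI) = 0.423 mol, n(OI-) = 0.377 mol.
pKa = −log(2.2 × 10^-11) = 10.658
pH = pKa + log(n_OI-/n_HOI) = 10.658 + log(0.377/0.423) = 10.658 + (-0.050)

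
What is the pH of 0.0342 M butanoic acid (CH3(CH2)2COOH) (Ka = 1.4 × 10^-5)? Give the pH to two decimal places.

CH3(CH2)2COOH ⇌ CH3(CH2)2COO- + H+
Ka = [H+]²/(0.0342 − [H+]) = 1.4 × 10^-5
Neglecting [H+] in the denominator: [H+] = √(1.4 × 10^-5 × 0.0342) = 6.92 × 10^-4 M
Check: 2% ionized — well under 5%, approximation valid.
pH = −log[H+] = −log(6.92 × 10^-4) = 3.16

pH = 3.16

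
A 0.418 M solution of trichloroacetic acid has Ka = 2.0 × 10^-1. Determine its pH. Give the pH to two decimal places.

pH = 0.69

Cl3CCOOH ⇌ Cl3CCOO- + H+
From the ICE table, Ka = [H+]²/(0.418 − [H+]) = 2.0 × 10^-1.
The 5% rule fails; solving [H+]² + Ka·[H+] − Ka·C₀ = 0 exactly:
[H+] = [−0.2 + √(0.2² + 0.334)]/2 = 2.06 × 10^-1 M
pH = −log(2.06 × 10^-1) = 0.69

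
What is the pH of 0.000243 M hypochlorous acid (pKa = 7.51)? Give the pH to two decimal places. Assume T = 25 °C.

HOCl ⇌ OCl- + H+
Ka = 10^(−7.51) = 3.09 × 10^-8
Let x = [H+] at equilibrium. Ka = x²/(0.000243 − x).
Assume x ≪ 0.000243: x ≈ √(3.09 × 10^-8 × 0.000243) = 2.74 × 10^-6 M
(x/C₀ = 1.1% < 5%, so the approximation holds.)
pH = −log[H+] = −log(2.74 × 10^-6) = 5.56

pH = 5.56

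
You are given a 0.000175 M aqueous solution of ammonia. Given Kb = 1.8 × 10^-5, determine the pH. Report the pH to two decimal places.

NH3 + H2O ⇌ NH4+ + OH-
Kb = [OH-]²/(0.000175 − [OH-]) = 1.8 × 10^-5
[OH-] is not negligible relative to C₀; solve [OH-]² + 1.8e-05·[OH-] − 3.15e-09 = 0.
[OH-] = (−Kb + √(Kb² + 4·Kb·C₀))/2 = 4.78 × 10^-5 M
pOH = 4.32, so pH = 14.00 − pOH = 9.68

pH = 9.68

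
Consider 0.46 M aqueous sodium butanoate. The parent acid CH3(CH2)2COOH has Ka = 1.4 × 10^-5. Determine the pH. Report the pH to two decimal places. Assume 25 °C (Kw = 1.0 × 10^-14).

pH = 9.26

CH3(CH2)2COO- is the conjugate base of the weak acid CH3(CH2)2COOH.
Kb = Kw/Ka = 1.0×10^-14 / 1.4 × 10^-5 = 7.14 × 10^-10
From the ICE table, Kb = x²/(0.46 − x) = 7.14 × 10^-10.
Assume x ≪ 0.46: x ≈ √(7.14 × 10^-10 × 0.46) = 1.81 × 10^-5 M
pOH = −log(1.81 × 10^-5) = 4.74; pH = 14.00 − 4.74 = 9.26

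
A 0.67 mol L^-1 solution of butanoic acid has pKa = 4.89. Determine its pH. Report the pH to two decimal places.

CH3(CH2)2COOH ⇌ CH3(CH2)2COO- + H+
Ka = 10^(−4.89) = 1.29 × 10^-5
Ka = [H+]²/(0.67 − [H+]) = 1.29 × 10^-5
Since Ka ≪ C₀, [H+] ≈ √(Ka·C₀) = 2.94 × 10^-3 M.
pH = −log(2.94 × 10^-3) = 2.53

pH = 2.53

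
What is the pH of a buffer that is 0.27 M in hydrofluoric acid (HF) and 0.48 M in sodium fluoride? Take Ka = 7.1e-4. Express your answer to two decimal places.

pH = 3.40

pKa = −log(7.1 × 10^-4) = 3.149
Using pH = pKa + log([base]/[acid]) with [base]/[acid] = 0.48/0.27:
pH = 3.149 + (+0.250) = 3.40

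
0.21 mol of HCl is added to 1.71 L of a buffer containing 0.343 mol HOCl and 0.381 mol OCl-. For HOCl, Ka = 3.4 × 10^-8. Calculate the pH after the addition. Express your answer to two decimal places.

pH = 6.96

Added H+ converts OCl- to HOCl: HOCl → 0.553 mol, OCl- → 0.171 mol.
pKa = −log(3.4 × 10^-8) = 7.469
pH = pKa + log(n_OCl-/n_HOCl) = 7.469 + log(0.171/0.553) = 7.469 + (-0.510)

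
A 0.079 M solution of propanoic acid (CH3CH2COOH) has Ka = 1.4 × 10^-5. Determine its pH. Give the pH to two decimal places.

CH3CH2COOH ⇌ CH3CH2COO- + H+
From the ICE table, Ka = x²/(0.079 − x) = 1.4 × 10^-5.
Assume x ≪ 0.079: x ≈ √(1.4 × 10^-5 × 0.079) = 1.05 × 10^-3 M
pH = −log(1.05 × 10^-3) = 2.98

pH = 2.98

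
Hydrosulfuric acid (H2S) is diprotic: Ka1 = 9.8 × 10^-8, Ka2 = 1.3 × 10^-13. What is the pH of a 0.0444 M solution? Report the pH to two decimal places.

pH = 4.18

Since Ka1 ≫ Ka2, the first ionization dominates [H+].
Ka1 = x²/(0.0444 − x) = 9.8 × 10^-8
x ≈ √(9.8 × 10^-8 × 0.0444) = 6.60 × 10^-5 M
pH = −log(6.60 × 10^-5) = 4.18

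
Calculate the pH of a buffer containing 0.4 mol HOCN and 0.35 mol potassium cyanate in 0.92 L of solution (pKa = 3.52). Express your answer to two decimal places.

pH = 3.46

Using pH = pKa + log([base]/[acid]) with [base]/[acid] = 0.35/0.4:
pH = 3.52 + (-0.058) = 3.46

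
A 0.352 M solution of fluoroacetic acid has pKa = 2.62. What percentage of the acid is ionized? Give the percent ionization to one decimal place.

7.9%

FCH2COOH ⇌ FCH2COO- + H+; let x = [H+] at equilibrium.
Ka = 10^(−2.62) = 2.40 × 10^-3
Solve x² + 0.0024x − 0.000845 = 0 → x = 2.79 × 10^-2 M
% ionization = x/C₀ × 100% = 2.79 × 10^-2/0.352 × 100% = 7.9%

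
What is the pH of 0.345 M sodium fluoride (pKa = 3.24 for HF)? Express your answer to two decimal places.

pH = 8.39

F- is the conjugate base of the weak acid HF.
Ka = 10^(−3.24) = 5.75 × 10^-4
Kb = Kw/Ka = 1.0×10^-14 / 5.75 × 10^-4 = 1.74 × 10^-11
Let x = [OH-] at equilibrium. Kb = x²/(0.345 − x).
Neglecting x in the denominator: x = √(1.74 × 10^-11 × 0.345) = 2.45 × 10^-6 M
Check: 0.00071% ionized — well under 5%, approximation valid.
pOH = −log(2.45 × 10^-6) = 5.61; pH = 14.00 − 5.61 = 8.39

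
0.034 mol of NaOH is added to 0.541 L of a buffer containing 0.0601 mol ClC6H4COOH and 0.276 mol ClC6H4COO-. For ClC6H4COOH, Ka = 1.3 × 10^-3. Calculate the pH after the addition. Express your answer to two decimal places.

pH = 3.96

OH- converts ClC6H4COOH to ClC6H4COO-: ClC6H4COOH → 0.0261 mol, ClC6H4COO- → 0.31 mol.
pKa = −log(1.3 × 10^-3) = 2.886
pH = pKa + log([A⁻]/[HA]) = 2.886 + log(0.31/0.0261) = 2.886 +1.075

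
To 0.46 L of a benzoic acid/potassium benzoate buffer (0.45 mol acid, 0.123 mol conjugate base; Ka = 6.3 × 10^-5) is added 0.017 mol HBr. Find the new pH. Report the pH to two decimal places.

Added H+ converts C6H5COO- to C6H5COOH: C6H5COOH → 0.467 mol, C6H5COO- → 0.106 mol.
pKa = −log(6.3 × 10^-5) = 4.201
Henderson–Hasselbalch with mole ratio 0.106/0.467: pH = 4.201 + (-0.644)

pH = 3.56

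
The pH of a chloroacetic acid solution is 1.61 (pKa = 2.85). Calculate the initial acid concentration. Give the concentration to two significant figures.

[H+] = 10^(-1.61) = 2.45 × 10^-2 M = x
Ka = 10^(−2.85) = 1.41 × 10^-3
Ka = x²/(C₀ − x) ⇒ C₀ = x + x²/Ka
C₀ = 2.45 × 10^-2 + (2.45 × 10^-2)²/(1.41 × 10^-3) = 4.50 × 10^-1 M

C₀ = 4.5 × 10^-1 M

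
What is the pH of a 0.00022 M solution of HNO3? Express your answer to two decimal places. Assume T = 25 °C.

HNO3 is a strong acid and dissociates completely, so [H+] = 0.00022 M.
pH = -log(0.00022) = 3.66

pH = 3.66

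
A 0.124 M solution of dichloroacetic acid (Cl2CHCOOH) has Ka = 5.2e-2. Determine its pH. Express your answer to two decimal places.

Cl2CHCOOH ⇌ Cl2CHCOO- + H+
Ka = [H+]²/(0.124 − [H+]) = 5.2 × 10^-2
[H+] is not negligible relative to C₀; solve [H+]² + 0.052·[H+] − 0.00645 = 0.
[H+] = [−0.052 + √(0.052² + 0.0258)]/2 = 5.84 × 10^-2 M
pH = −log[H+] = −log(5.84 × 10^-2) = 1.23

pH = 1.23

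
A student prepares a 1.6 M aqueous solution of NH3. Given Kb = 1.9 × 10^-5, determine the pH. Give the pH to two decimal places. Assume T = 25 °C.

pH = 11.74

NH3 + H2O ⇌ NH4+ + OH-
Kb = x²/(1.6 − x) = 1.9 × 10^-5
Since Kb ≪ C₀, x ≈ √(Kb·C₀) = 5.51 × 10^-3 M.
Check: 0.34% ionized — well under 5%, approximation valid.
pOH = −log(5.51 × 10^-3) = 2.26; pH = 14.00 − 2.26 = 11.74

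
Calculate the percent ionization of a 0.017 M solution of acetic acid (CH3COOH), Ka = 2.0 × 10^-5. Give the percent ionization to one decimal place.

3.4%

CH3COOH ⇌ CH3COO- + H+; let x = [H+] at equilibrium.
x ≈ √(Ka·C₀) = √(2.0 × 10^-5 × 0.017) = 5.83 × 10^-4 M
% ionization = x/C₀ × 100% = 5.83 × 10^-4/0.017 × 100% = 3.4%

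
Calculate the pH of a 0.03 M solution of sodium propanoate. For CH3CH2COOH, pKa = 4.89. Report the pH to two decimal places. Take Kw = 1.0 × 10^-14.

CH3CH2COO- is the conjugate base of the weak acid CH3CH2COOH.
Ka = 10^(−4.89) = 1.29 × 10^-5
Kb = Kw/Ka = 1.0×10^-14 / 1.29 × 10^-5 = 7.75 × 10^-10
From the ICE table, Kb = [OH-]²/(0.03 − [OH-]) = 7.75 × 10^-10.
Since Kb ≪ C₀, [OH-] ≈ √(Kb·C₀) = 4.82 × 10^-6 M.
pOH = −log(4.82 × 10^-6) = 5.32; pH = 14.00 − 5.32 = 8.68

pH = 8.68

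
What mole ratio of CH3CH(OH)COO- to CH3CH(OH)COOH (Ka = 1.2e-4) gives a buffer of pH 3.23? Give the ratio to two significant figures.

pKa = -log(1.2 × 10^-4) = 3.921
pH = pKa + log(r) ⇒ log(r) = 3.23 − 3.921 = -0.691
r = [CH3CH(OH)COO-]/[CH3CH(OH)COOH] = 10^(-0.691) = 0.204

ratio = 0.20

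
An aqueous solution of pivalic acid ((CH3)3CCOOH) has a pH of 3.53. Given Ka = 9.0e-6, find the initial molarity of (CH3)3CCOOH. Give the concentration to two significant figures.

C₀ = 1.0 × 10^-2 M

[H+] = 10^(-3.53) = 2.95 × 10^-4 M = x
Ka = x²/(C₀ − x) ⇒ C₀ = x + x²/Ka
C₀ = 2.95 × 10^-4 + (2.95 × 10^-4)²/(9.0 × 10^-6) = 9.96 × 10^-3 M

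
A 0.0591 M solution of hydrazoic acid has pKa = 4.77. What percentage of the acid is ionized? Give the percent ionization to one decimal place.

HN3 ⇌ N3- + H+; let x = [H+] at equilibrium.
Ka = 10^(−4.77) = 1.70 × 10^-5
x ≈ √(Ka·C₀) = √(1.70 × 10^-5 × 0.0591) = 1.00 × 10^-3 M
Fraction ionized = 1.00 × 10^-3 / 0.0591 = 0.0169 → 1.7%

1.7%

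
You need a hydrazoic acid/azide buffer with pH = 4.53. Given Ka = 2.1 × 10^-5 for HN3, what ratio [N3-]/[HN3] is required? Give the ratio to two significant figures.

ratio = 0.71

pKa = -log(2.1 × 10^-5) = 4.678
pH = pKa + log(r) ⇒ log(r) = 4.53 − 4.678 = -0.148
r = [N3-]/[HN3] = 10^(-0.148) = 0.711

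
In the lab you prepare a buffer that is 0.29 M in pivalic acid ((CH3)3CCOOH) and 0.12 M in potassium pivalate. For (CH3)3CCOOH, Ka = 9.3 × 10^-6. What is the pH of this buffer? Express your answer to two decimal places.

pH = 4.65

pKa = −log(9.3 × 10^-6) = 5.032
pH = pKa + log([A⁻]/[HA]) = 5.032 + log(0.12/0.29)
pH = 5.032 + (-0.383) = 4.65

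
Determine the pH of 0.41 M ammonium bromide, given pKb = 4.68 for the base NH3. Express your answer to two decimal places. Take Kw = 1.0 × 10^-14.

NH4+ is the conjugate acid of the weak base NH3.
Kb = 10^(−4.68) = 2.09 × 10^-5
Ka = Kw/Kb = 1.0×10^-14 / 2.09 × 10^-5 = 4.78 × 10^-10
Ka = [H+]²/(0.41 − [H+]) = 4.78 × 10^-10
Neglecting [H+] in the denominator: [H+] = √(4.78 × 10^-10 × 0.41) = 1.40 × 10^-5 M
([H+]/C₀ = 0.0034% < 5%, so the approximation holds.)
pH = −log[H+] = −log(1.40 × 10^-5) = 4.85

pH = 4.85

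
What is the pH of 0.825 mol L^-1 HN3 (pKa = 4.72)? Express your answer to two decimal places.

HN3 ⇌ N3- + H+
Ka = 10^(−4.72) = 1.91 × 10^-5
Ka = x²/(0.825 − x) = 1.91 × 10^-5
Assume x ≪ 0.825: x ≈ √(1.91 × 10^-5 × 0.825) = 3.97 × 10^-3 M
Check: 0.48% ionized — well under 5%, approximation valid.
pH = −log(3.97 × 10^-3) = 2.40

pH = 2.40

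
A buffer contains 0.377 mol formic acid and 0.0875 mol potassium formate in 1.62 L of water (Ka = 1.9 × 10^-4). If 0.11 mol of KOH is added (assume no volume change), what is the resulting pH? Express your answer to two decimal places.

pH = 3.59

After neutralization: n(HCOOH) = 0.267 mol, n(HCOO-) = 0.198 mol.
pKa = −log(1.9 × 10^-4) = 3.721
pH = pKa + log([A⁻]/[HA]) = 3.721 + log(0.198/0.267) = 3.721 -0.130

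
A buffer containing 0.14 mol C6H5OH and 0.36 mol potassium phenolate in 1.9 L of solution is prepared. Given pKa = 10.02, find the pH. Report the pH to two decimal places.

pH = 10.43

Using pH = pKa + log([base]/[acid]) with [base]/[acid] = 0.36/0.14:
pH = 10.02 + (+0.410) = 10.43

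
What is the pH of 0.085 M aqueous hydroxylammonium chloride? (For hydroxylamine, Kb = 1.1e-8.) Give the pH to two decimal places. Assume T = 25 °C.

pH = 3.56

NH3OH+ is the conjugate acid of the weak base NH2OH.
Ka = Kw/Kb = 1.0×10^-14 / 1.1 × 10^-8 = 9.09 × 10^-7
Let x = [H+] at equilibrium. Ka = x²/(0.085 − x).
Since Ka ≪ C₀, x ≈ √(Ka·C₀) = 2.78 × 10^-4 M.
Check: 0.33% ionized — well under 5%, approximation valid.
pH = −log[H+] = −log(2.78 × 10^-4) = 3.56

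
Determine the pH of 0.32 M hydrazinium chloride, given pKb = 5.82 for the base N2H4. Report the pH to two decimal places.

pH = 4.34

N2H5+ is the conjugate acid of the weak base N2H4.
Kb = 10^(−5.82) = 1.51 × 10^-6
Ka = Kw/Kb = 1.0×10^-14 / 1.51 × 10^-6 = 6.62 × 10^-9
From the ICE table, Ka = [H+]²/(0.32 − [H+]) = 6.62 × 10^-9.
Neglecting [H+] in the denominator: [H+] = √(6.62 × 10^-9 × 0.32) = 4.60 × 10^-5 M
pH = −log(4.60 × 10^-5) = 4.34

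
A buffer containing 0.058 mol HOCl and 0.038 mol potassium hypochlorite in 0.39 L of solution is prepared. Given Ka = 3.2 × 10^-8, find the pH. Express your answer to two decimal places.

pH = 7.31

pKa = −log(3.2 × 10^-8) = 7.495
pH = pKa + log([A⁻]/[HA]) = 7.495 + log(0.038/0.058)
pH = 7.495 + (-0.184) = 7.31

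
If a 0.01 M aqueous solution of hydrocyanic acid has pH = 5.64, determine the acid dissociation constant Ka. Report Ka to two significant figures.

Ka = 5.2 × 10^-10

[H+] = 10^(-5.64) = 2.29 × 10^-6 M
At equilibrium [HA] = 0.01 − 2.29 × 10^-6 = 1.00 × 10^-2 M
Ka = [H+][A-]/[HA] = (2.29 × 10^-6)² / 1.00 × 10^-2 = 5.2 × 10^-10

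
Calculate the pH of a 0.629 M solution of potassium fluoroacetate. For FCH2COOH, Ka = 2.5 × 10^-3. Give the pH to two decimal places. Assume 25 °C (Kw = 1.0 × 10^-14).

pH = 8.20

FCH2COO- is the conjugate base of the weak acid FCH2COOH.
Kb = Kw/Ka = 1.0×10^-14 / 2.5 × 10^-3 = 4.00 × 10^-12
Kb = [OH-]²/(0.629 − [OH-]) = 4.00 × 10^-12
Since Kb ≪ C₀, [OH-] ≈ √(Kb·C₀) = 1.59 × 10^-6 M.
Check: 0.00025% ionized — well under 5%, approximation valid.
pOH = −log(1.59 × 10^-6) = 5.80; pH = 14.00 − 5.80 = 8.20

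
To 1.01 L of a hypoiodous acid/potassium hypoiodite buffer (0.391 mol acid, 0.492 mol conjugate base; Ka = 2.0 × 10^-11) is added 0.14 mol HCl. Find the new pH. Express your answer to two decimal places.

pH = 10.52

Added H+ converts OI- to HOI: HOI → 0.531 mol, OI- → 0.352 mol.
pKa = −log(2.0 × 10^-11) = 10.699
Henderson–Hasselbalch with mole ratio 0.352/0.531: pH = 10.699 + (-0.179)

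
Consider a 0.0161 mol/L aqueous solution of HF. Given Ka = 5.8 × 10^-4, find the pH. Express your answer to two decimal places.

HF ⇌ F- + H+
Ka = x²/(0.0161 − x) = 5.8 × 10^-4
The 5% rule fails; solving x² + Ka·x − Ka·C₀ = 0 exactly:
x = [−0.00058 + √(0.00058² + 3.74e-05)]/2 = 2.78 × 10^-3 M
pH = −log[H+] = −log(2.78 × 10^-3) = 2.56

pH = 2.56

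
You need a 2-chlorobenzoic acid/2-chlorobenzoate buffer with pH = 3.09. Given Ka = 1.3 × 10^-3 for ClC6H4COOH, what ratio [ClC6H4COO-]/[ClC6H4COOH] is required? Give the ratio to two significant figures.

pKa = -log(1.3 × 10^-3) = 2.886
pH = pKa + log(r) ⇒ log(r) = 3.09 − 2.886 = +0.204
r = [ClC6H4COO-]/[ClC6H4COOH] = 10^(+0.204) = 1.6

ratio = 1.6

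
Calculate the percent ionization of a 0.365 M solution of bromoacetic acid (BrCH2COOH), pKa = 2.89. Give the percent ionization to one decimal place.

BrCH2COOH ⇌ BrCH2COO- + H+; let x = [H+] at equilibrium.
Ka = 10^(−2.89) = 1.29 × 10^-3
Solve x² + 0.00129x − 0.000471 = 0 → x = 2.11 × 10^-2 M
% ionization = x/C₀ × 100% = 2.11 × 10^-2/0.365 × 100% = 5.8%

5.8%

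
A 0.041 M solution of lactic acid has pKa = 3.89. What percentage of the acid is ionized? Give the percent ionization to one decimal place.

CH3CH(OH)COOH ⇌ CH3CH(OH)COO- + H+; let x = [H+] at equilibrium.
Ka = 10^(−3.89) = 1.29 × 10^-4
Solve x² + 0.000129x − 5.29e-06 = 0 → x = 2.24 × 10^-3 M
Fraction ionized = 2.24 × 10^-3 / 0.041 = 0.0546 → 5.5%

5.5%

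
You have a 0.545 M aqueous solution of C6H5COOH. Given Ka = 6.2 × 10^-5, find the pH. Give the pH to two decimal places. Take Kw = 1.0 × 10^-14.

pH = 2.24

C6H5COOH ⇌ C6H5COO- + H+
Let x = [H+] at equilibrium. Ka = x²/(0.545 − x).
Assume x ≪ 0.545: x ≈ √(6.2 × 10^-5 × 0.545) = 5.81 × 10^-3 M
Check: 1.1% ionized — well under 5%, approximation valid.
pH = −log(5.81 × 10^-3) = 2.24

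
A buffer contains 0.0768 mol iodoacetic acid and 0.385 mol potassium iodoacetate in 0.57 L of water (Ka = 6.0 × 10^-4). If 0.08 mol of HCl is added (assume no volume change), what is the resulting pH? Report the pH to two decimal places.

After neutralization: n(ICH2COOH) = 0.157 mol, n(ICH2COO-) = 0.305 mol.
pKa = −log(6.0 × 10^-4) = 3.222
pH = pKa + log([A⁻]/[HA]) = 3.222 + log(0.305/0.157) = 3.222 +0.288

pH = 3.51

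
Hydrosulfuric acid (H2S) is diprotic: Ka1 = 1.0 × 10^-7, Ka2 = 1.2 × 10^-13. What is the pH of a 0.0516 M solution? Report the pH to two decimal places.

Since Ka1 ≫ Ka2, the first ionization dominates [H+].
Ka1 = x²/(0.0516 − x) = 1.0 × 10^-7
x ≈ √(1.0 × 10^-7 × 0.0516) = 7.18 × 10^-5 M
pH = −log(7.18 × 10^-5) = 4.14

pH = 4.14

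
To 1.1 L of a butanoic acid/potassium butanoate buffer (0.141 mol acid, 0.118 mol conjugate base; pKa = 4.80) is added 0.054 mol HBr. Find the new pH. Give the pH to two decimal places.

After neutralization: n(CH3(CH2)2COOH) = 0.195 mol, n(CH3(CH2)2COO-) = 0.064 mol.
Henderson–Hasselbalch with mole ratio 0.064/0.195: pH = 4.80 + (-0.484)

pH = 4.32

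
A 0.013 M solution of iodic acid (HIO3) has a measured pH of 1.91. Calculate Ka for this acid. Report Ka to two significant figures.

[H+] = 10^(-1.91) = 1.23 × 10^-2 M
At equilibrium [HA] = 0.013 − 1.23 × 10^-2 = 7.00 × 10^-4 M
Ka = [H+][A-]/[HA] = (1.23 × 10^-2)² / 7.00 × 10^-4 = 2.2 × 10^-1

Ka = 2.2 × 10^-1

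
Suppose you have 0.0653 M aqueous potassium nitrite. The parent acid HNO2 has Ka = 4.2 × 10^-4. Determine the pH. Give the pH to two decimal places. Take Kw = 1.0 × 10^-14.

pH = 8.10

NO2- is the conjugate base of the weak acid HNO2.
Kb = Kw/Ka = 1.0×10^-14 / 4.2 × 10^-4 = 2.38 × 10^-11
From the ICE table, Kb = [OH-]²/(0.0653 − [OH-]) = 2.38 × 10^-11.
Since Kb ≪ C₀, [OH-] ≈ √(Kb·C₀) = 1.25 × 10^-6 M.
([OH-]/C₀ = 0.0019% < 5%, so the approximation holds.)
pOH = 5.90, so pH = 14.00 − pOH = 8.10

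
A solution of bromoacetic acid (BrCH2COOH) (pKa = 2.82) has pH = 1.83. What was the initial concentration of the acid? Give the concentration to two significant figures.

C₀ = 1.6 × 10^-1 M

[H+] = 10^(-1.83) = 1.48 × 10^-2 M = x
Ka = 10^(−2.82) = 1.51 × 10^-3
Ka = x²/(C₀ − x) ⇒ C₀ = x + x²/Ka
C₀ = 1.48 × 10^-2 + (1.48 × 10^-2)²/(1.51 × 10^-3) = 1.60 × 10^-1 M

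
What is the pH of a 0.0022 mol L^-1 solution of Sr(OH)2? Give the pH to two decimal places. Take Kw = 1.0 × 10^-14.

Sr(OH)2 is a strong base (each formula unit releases 2 OH-); [OH-] = 0.0044 M.
pOH = -log(0.0044) = 2.36
pH = 14.00 - 2.36 = 11.64

pH = 11.64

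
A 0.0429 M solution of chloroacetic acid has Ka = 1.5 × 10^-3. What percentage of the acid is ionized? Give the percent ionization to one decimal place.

ClCH2COOH ⇌ ClCH2COO- + H+; let x = [H+] at equilibrium.
Ka = x²/(C₀ − x); solving the quadratic gives x = 7.31 × 10^-3 M.
Fraction ionized = 7.31 × 10^-3 / 0.0429 = 0.1704 → 17.0%

17.0%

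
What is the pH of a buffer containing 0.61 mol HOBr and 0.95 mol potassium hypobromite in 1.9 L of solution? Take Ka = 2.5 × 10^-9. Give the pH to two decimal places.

pH = 8.79

pKa = −log(2.5 × 10^-9) = 8.602
Using pH = pKa + log([base]/[acid]) with [base]/[acid] = 0.95/0.61:
pH = 8.602 + (+0.192) = 8.79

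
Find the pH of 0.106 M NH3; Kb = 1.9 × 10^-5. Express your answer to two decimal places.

NH3 + H2O ⇌ NH4+ + OH-
Kb = [OH-]²/(0.106 − [OH-]) = 1.9 × 10^-5
Assume [OH-] ≪ 0.106: [OH-] ≈ √(1.9 × 10^-5 × 0.106) = 1.42 × 10^-3 M
pOH = −log(1.42 × 10^-3) = 2.85; pH = 14.00 − 2.85 = 11.15

pH = 11.15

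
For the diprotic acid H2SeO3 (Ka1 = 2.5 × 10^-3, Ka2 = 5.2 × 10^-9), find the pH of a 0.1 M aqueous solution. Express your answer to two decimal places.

Since Ka1 ≫ Ka2, the first ionization dominates [H+].
Ka1 = x²/(0.1 − x) = 2.5 × 10^-3
Solving the quadratic: x = (−Ka1 + √(Ka1² + 4·Ka1·C₀))/2 = 1.46 × 10^-2 M
pH = −log(1.46 × 10^-2) = 1.84

pH = 1.84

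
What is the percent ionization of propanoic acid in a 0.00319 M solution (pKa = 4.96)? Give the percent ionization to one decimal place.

5.7%

CH3CH2COOH ⇌ CH3CH2COO- + H+; let x = [H+] at equilibrium.
Ka = 10^(−4.96) = 1.10 × 10^-5
Ka = x²/(C₀ − x); solving the quadratic gives x = 1.82 × 10^-4 M.
Fraction ionized = 1.82 × 10^-4 / 0.00319 = 0.0571 → 5.7%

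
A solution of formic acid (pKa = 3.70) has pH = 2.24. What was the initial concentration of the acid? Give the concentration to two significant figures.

[H+] = 10^(-2.24) = 5.75 × 10^-3 M = x
Ka = 10^(−3.70) = 2.00 × 10^-4
Ka = x²/(C₀ − x) ⇒ C₀ = x + x²/Ka
C₀ = 5.75 × 10^-3 + (5.75 × 10^-3)²/(2.00 × 10^-4) = 1.71 × 10^-1 M

C₀ = 1.7 × 10^-1 M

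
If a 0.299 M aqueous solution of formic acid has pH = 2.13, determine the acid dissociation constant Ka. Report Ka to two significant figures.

[H+] = 10^(-2.13) = 7.41 × 10^-3 M
At equilibrium [HA] = 0.299 − 7.41 × 10^-3 = 2.92 × 10^-1 M
Ka = [H+][A-]/[HA] = (7.41 × 10^-3)² / 2.92 × 10^-1 = 1.9 × 10^-4

Ka = 1.9 × 10^-4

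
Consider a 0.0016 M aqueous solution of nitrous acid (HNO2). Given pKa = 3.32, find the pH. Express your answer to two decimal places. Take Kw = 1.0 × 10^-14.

pH = 3.18

HNO2 ⇌ NO2- + H+
Ka = 10^(−3.32) = 4.79 × 10^-4
Ka = x²/(0.0016 − x) = 4.79 × 10^-4
The 5% rule fails; solving x² + Ka·x − Ka·C₀ = 0 exactly:
x = [−0.000479 + √(0.000479² + 3.07e-06)]/2 = 6.68 × 10^-4 M
pH = −log(6.68 × 10^-4) = 3.18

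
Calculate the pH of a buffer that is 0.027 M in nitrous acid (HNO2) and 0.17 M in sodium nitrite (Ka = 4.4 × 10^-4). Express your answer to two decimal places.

pKa = −log(4.4 × 10^-4) = 3.357
Using pH = pKa + log([base]/[acid]) with [base]/[acid] = 0.17/0.027:
pH = 3.357 + (+0.799) = 4.16

pH = 4.16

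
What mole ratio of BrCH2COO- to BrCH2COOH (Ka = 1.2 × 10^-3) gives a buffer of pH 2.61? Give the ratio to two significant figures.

pKa = -log(1.2 × 10^-3) = 2.921
pH = pKa + log(r) ⇒ log(r) = 2.61 − 2.921 = -0.311
r = [BrCH2COO-]/[BrCH2COOH] = 10^(-0.311) = 0.489

ratio = 0.49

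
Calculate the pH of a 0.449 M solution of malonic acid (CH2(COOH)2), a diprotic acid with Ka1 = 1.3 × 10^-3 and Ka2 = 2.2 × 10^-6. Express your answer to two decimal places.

pH = 1.63

Ka1 ≫ Ka2, so treat the first dissociation as the only significant source of H+.
Ka1 = x²/(0.449 − x) = 1.3 × 10^-3
Solving the quadratic: x = (−Ka1 + √(Ka1² + 4·Ka1·C₀))/2 = 2.35 × 10^-2 M
pH = −log(2.35 × 10^-2) = 1.63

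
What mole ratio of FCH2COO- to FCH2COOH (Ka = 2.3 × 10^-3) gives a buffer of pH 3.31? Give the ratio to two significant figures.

pKa = -log(2.3 × 10^-3) = 2.638
pH = pKa + log(r) ⇒ log(r) = 3.31 − 2.638 = +0.672
r = [FCH2COO-]/[FCH2COOH] = 10^(+0.672) = 4.7

ratio = 4.7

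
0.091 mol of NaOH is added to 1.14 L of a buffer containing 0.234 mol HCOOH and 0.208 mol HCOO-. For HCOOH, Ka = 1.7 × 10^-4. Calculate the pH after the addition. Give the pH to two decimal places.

pH = 4.09

OH- converts HCOOH to HCOO-: HCOOH → 0.143 mol, HCOO- → 0.299 mol.
pKa = −log(1.7 × 10^-4) = 3.770
pH = pKa + log([A⁻]/[HA]) = 3.770 + log(0.299/0.143) = 3.770 +0.320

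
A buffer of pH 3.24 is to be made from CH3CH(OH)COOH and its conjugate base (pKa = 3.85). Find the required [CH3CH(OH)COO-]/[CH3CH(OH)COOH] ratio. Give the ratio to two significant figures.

pH = pKa + log(r) ⇒ log(r) = 3.24 − 3.85 = -0.61
r = [CH3CH(OH)COO-]/[CH3CH(OH)COOH] = 10^(-0.61) = 0.245

ratio = 0.25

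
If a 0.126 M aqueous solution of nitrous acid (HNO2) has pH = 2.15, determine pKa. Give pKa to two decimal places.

[H+] = 10^(-2.15) = 7.08 × 10^-3 M
At equilibrium [HA] = 0.126 − 7.08 × 10^-3 = 1.19 × 10^-1 M
Ka = [H+][A-]/[HA] = (7.08 × 10^-3)² / 1.19 × 10^-1 = 4.21 × 10^-4
pKa = -log(4.21 × 10^-4) = 3.38

pKa = 3.38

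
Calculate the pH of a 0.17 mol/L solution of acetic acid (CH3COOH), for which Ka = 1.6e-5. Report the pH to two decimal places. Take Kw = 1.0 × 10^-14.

pH = 2.78

CH3COOH ⇌ CH3COO- + H+
Ka = [H+]²/(0.17 − [H+]) = 1.6 × 10^-5
Neglecting [H+] in the denominator: [H+] = √(1.6 × 10^-5 × 0.17) = 1.65 × 10^-3 M
Check: 0.97% ionized — well under 5%, approximation valid.
pH = −log[H+] = −log(1.65 × 10^-3) = 2.78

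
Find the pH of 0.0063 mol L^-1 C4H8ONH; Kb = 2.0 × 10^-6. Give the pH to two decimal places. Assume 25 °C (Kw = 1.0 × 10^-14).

C4H8ONH + H2O ⇌ C4H8ONH2+ + OH-
Kb = [OH-]²/(0.0063 − [OH-]) = 2.0 × 10^-6
Since Kb ≪ C₀, [OH-] ≈ √(Kb·C₀) = 1.12 × 10^-4 M.
Check: 1.8% ionized — well under 5%, approximation valid.
pOH = −log(1.12 × 10^-4) = 3.95; pH = 14.00 − 3.95 = 10.05

pH = 10.05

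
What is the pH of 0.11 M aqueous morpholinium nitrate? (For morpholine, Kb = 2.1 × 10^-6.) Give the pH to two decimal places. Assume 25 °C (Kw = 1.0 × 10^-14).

pH = 4.64

C4H8ONH2+ is the conjugate acid of the weak base C4H8ONH.
Ka = Kw/Kb = 1.0×10^-14 / 2.1 × 10^-6 = 4.76 × 10^-9
Ka = [H+]²/(0.11 − [H+]) = 4.76 × 10^-9
Since Ka ≪ C₀, [H+] ≈ √(Ka·C₀) = 2.29 × 10^-5 M.
pH = −log[H+] = −log(2.29 × 10^-5) = 4.64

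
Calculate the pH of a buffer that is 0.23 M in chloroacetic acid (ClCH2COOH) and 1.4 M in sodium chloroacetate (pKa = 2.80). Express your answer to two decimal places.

pH = 3.58

Using pH = pKa + log([base]/[acid]) with [base]/[acid] = 1.4/0.23:
pH = 2.80 + (+0.784) = 3.58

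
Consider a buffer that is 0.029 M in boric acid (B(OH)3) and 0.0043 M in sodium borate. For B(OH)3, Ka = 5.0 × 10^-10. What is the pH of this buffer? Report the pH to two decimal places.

pKa = −log(5.0 × 10^-10) = 9.301
Using pH = pKa + log([base]/[acid]) with [base]/[acid] = 0.0043/0.029:
pH = 9.301 + (-0.829) = 8.47

pH = 8.47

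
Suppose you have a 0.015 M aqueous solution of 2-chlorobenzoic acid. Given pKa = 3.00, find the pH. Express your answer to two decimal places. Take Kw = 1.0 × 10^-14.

pH = 2.47

ClC6H4COOH ⇌ ClC6H4COO- + H+
Ka = 10^(−3.00) = 1.00 × 10^-3
From the ICE table, Ka = [H+]²/(0.015 − [H+]) = 1.00 × 10^-3.
Here C₀/Ka ≈ 15, so the small-[H+] approximation fails. Use the quadratic:
[H+] = [−0.001 + √(0.001² + 6e-05)]/2 = 3.41 × 10^-3 M
pH = −log[H+] = −log(3.41 × 10^-3) = 2.47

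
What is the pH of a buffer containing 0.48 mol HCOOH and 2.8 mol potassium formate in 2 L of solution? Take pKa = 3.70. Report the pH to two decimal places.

pH = pKa + log([A⁻]/[HA]) = 3.70 + log(2.8/0.48)
pH = 3.70 + (+0.766) = 4.47

pH = 4.47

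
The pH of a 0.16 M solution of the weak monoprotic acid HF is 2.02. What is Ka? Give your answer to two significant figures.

[H+] = 10^(-2.02) = 9.55 × 10^-3 M
At equilibrium [HA] = 0.16 − 9.55 × 10^-3 = 1.50 × 10^-1 M
Ka = [H+][A-]/[HA] = (9.55 × 10^-3)² / 1.50 × 10^-1 = 6.1 × 10^-4

Ka = 6.1 × 10^-4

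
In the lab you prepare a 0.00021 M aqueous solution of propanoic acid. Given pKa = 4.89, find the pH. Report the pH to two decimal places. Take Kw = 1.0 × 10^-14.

pH = 4.34

CH3CH2COOH ⇌ CH3CH2COO- + H+
Ka = 10^(−4.89) = 1.29 × 10^-5
From the ICE table, Ka = [H+]²/(0.00021 − [H+]) = 1.29 × 10^-5.
Here C₀/Ka ≈ 16.3, so the small-[H+] approximation fails. Use the quadratic:
[H+] = (−Ka + √(Ka² + 4·Ka·C₀))/2 = 4.60 × 10^-5 M
pH = −log(4.60 × 10^-5) = 4.34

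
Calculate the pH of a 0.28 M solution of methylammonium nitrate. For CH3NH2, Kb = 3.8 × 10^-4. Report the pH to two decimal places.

pH = 5.57

CH3NH3+ is the conjugate acid of the weak base CH3NH2.
Ka = Kw/Kb = 1.0×10^-14 / 3.8 × 10^-4 = 2.63 × 10^-11
From the ICE table, Ka = [H+]²/(0.28 − [H+]) = 2.63 × 10^-11.
Assume [H+] ≪ 0.28: [H+] ≈ √(2.63 × 10^-11 × 0.28) = 2.71 × 10^-6 M
([H+]/C₀ = 0.00097% < 5%, so the approximation holds.)
pH = −log(2.71 × 10^-6) = 5.57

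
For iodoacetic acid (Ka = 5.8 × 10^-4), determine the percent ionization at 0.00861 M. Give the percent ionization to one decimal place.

22.8%

ICH2COOH ⇌ ICH2COO- + H+; let x = [H+] at equilibrium.
Solve x² + 0.00058x − 4.99e-06 = 0 → x = 1.96 × 10^-3 M
Fraction ionized = 1.96 × 10^-3 / 0.00861 = 0.2276 → 22.8%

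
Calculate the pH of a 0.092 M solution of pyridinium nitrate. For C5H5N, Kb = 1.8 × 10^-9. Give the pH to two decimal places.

pH = 3.15

C5H5NH+ is the conjugate acid of the weak base C5H5N.
Ka = Kw/Kb = 1.0×10^-14 / 1.8 × 10^-9 = 5.56 × 10^-6
Ka = x²/(0.092 − x) = 5.56 × 10^-6
Assume x ≪ 0.092: x ≈ √(5.56 × 10^-6 × 0.092) = 7.15 × 10^-4 M
(x/C₀ = 0.78% < 5%, so the approximation holds.)
pH = −log(7.15 × 10^-4) = 3.15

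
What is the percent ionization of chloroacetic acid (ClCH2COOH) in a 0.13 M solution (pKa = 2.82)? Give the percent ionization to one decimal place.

ClCH2COOH ⇌ ClCH2COO- + H+; let x = [H+] at equilibrium.
Ka = 10^(−2.82) = 1.51 × 10^-3
Ka = x²/(C₀ − x); solving the quadratic gives x = 1.33 × 10^-2 M.
Fraction ionized = 1.33 × 10^-2 / 0.13 = 0.1023 → 10.2%

10.2%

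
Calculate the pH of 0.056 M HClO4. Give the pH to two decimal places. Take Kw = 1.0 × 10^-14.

pH = 1.25

HClO4 is a strong acid and dissociates completely, so [H+] = 0.056 M.
pH = -log(0.056) = 1.25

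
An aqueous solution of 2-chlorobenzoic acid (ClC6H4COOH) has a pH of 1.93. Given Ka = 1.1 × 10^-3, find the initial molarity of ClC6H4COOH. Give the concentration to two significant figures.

[H+] = 10^(-1.93) = 1.17 × 10^-2 M = x
Ka = x²/(C₀ − x) ⇒ C₀ = x + x²/Ka
C₀ = 1.17 × 10^-2 + (1.17 × 10^-2)²/(1.1 × 10^-3) = 1.36 × 10^-1 M

C₀ = 1.4 × 10^-1 M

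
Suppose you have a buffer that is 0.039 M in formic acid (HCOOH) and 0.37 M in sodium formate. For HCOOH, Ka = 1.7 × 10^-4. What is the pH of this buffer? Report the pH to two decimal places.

pH = 4.75

pKa = −log(1.7 × 10^-4) = 3.770
Henderson–Hasselbalch: pH = pKa + log([HCOO-]/[HCOOH]) = 3.770 + log(0.37/0.039)
pH = 3.770 + (+0.977) = 4.75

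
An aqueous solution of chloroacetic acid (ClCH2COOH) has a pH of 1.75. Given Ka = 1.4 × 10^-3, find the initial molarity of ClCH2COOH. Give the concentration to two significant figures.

C₀ = 2.4 × 10^-1 M

[H+] = 10^(-1.75) = 1.78 × 10^-2 M = x
Ka = x²/(C₀ − x) ⇒ C₀ = x + x²/Ka
C₀ = 1.78 × 10^-2 + (1.78 × 10^-2)²/(1.4 × 10^-3) = 2.44 × 10^-1 M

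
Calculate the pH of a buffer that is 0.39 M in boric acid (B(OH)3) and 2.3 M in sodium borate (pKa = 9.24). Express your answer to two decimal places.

Henderson–Hasselbalch: pH = pKa + log([B(OH)4-]/[B(OH)3]) = 9.24 + log(2.3/0.39)
pH = 9.24 + (+0.771) = 10.01

pH = 10.01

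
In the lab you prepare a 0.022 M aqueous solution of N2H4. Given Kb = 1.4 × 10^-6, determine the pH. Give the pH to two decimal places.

N2H4 + H2O ⇌ N2H5+ + OH-
Kb = x²/(0.022 − x) = 1.4 × 10^-6
Assume x ≪ 0.022: x ≈ √(1.4 × 10^-6 × 0.022) = 1.75 × 10^-4 M
Check: 0.8% ionized — well under 5%, approximation valid.
pOH = −log(1.75 × 10^-4) = 3.76; pH = 14.00 − 3.76 = 10.24

pH = 10.24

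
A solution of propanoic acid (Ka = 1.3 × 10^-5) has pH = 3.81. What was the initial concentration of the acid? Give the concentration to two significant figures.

[H+] = 10^(-3.81) = 1.55 × 10^-4 M = x
Ka = x²/(C₀ − x) ⇒ C₀ = x + x²/Ka
C₀ = 1.55 × 10^-4 + (1.55 × 10^-4)²/(1.3 × 10^-5) = 2.00 × 10^-3 M

C₀ = 2.0 × 10^-3 M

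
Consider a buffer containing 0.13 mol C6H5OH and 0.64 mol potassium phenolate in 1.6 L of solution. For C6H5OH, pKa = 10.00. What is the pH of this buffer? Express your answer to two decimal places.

pH = 10.69

Henderson–Hasselbalch: pH = pKa + log([C6H5O-]/[C6H5OH]) = 10.00 + log(0.64/0.13)
pH = 10.00 + (+0.692) = 10.69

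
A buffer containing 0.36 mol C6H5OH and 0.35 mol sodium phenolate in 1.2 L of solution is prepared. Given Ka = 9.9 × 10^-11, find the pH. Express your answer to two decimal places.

pH = 9.99

pKa = −log(9.9 × 10^-11) = 10.004
Using pH = pKa + log([base]/[acid]) with [base]/[acid] = 0.35/0.36:
pH = 10.004 + (-0.012) = 9.99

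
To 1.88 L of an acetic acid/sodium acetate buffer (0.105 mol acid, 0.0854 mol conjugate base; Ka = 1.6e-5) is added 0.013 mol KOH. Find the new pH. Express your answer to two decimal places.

OH- converts CH3COOH to CH3COO-: CH3COOH → 0.092 mol, CH3COO- → 0.0984 mol.
pKa = −log(1.6 × 10^-5) = 4.796
pH = pKa + log(n_CH3COO-/n_CH3COOH) = 4.796 + log(0.0984/0.092) = 4.796 + (+0.029)

pH = 4.83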